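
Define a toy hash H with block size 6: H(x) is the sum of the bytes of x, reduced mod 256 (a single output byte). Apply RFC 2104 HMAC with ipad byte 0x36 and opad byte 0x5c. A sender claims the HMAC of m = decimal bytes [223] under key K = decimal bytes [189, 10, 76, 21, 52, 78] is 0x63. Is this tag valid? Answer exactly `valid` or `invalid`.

invalid

Key decimal bytes [189, 10, 76, 21, 52, 78] = bd 0a 4c 15 34 4e is exactly B = 6 bytes: K' = bd 0a 4c 15 34 4e.
K' ⊕ ipad = 8b 3c 7a 23 02 78; K' ⊕ opad = e1 56 10 49 68 12.
Inner hash: sum = 139+60+122+35+2+120+223 = 701; mod 256 = 189 → bd.
Outer hash (recomputed tag): sum = 225+86+16+73+104+18+189 = 711; mod 256 = 199 → c7.
Recomputed tag = c7; claimed = 63 → mismatch.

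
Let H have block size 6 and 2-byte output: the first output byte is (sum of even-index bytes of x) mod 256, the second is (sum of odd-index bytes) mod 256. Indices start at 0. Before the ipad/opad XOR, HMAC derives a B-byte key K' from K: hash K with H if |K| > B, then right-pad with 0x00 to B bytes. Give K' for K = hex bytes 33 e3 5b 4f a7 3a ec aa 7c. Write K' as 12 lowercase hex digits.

9d1600000000

|K| = 9 > B = 6, so first hash the key.
H(K): even-index sum = 669 mod 256 = 157; odd-index sum = 534 mod 256 = 22 → 9d 16.
Zero-pad H(K) = 9d 16 to 6 bytes: K' = 9d 16 00 00 00 00.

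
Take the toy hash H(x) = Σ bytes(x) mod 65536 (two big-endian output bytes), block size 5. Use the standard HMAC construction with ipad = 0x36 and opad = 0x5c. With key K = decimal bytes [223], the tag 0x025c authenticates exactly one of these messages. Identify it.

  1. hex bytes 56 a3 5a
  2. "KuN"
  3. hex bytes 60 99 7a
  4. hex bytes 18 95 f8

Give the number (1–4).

Key decimal bytes [223] = df is 1 byte ≤ B = 5; zero-pad to 5 bytes: K' = df 00 00 00 00.
K' ⊕ ipad = e9 36 36 36 36; K' ⊕ opad = 83 5c 5c 5c 5c.
m1: inner = H(e9 36 36 36 36 56 a3 5a) = 03 14; tag = H(83 5c 5c 5c 5c 03 14) = 020a
m2: inner = H(e9 36 36 36 36 4b 75 4e) = 02 cf; tag = H(83 5c 5c 5c 5c 02 cf) = 02c4
m3: inner = H(e9 36 36 36 36 60 99 7a) = 03 34; tag = H(83 5c 5c 5c 5c 03 34) = 022a
m4: inner = H(e9 36 36 36 36 18 95 f8) = 03 66; tag = H(83 5c 5c 5c 5c 03 66) = 025c ← matches

4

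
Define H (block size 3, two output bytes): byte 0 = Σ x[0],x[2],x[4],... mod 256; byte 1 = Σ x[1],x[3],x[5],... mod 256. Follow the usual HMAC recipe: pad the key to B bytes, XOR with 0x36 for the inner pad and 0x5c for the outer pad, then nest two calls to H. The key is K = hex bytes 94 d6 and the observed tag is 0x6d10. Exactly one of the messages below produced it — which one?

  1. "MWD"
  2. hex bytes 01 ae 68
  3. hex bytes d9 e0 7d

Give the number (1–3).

Key hex bytes 94 d6 is 2 bytes ≤ B = 3; zero-pad to 3 bytes: K' = 94 d6 00.
K' ⊕ ipad = a2 e0 36; K' ⊕ opad = c8 8a 5c.
m1: inner = H(a2 e0 36 4d 57 44) = 2f 71; tag = H(c8 8a 5c 2f 71) = 95b9
m2: inner = H(a2 e0 36 01 ae 68) = 86 49; tag = H(c8 8a 5c 86 49) = 6d10 ← matches
m3: inner = H(a2 e0 36 d9 e0 7d) = b8 36; tag = H(c8 8a 5c b8 36) = 5a42

2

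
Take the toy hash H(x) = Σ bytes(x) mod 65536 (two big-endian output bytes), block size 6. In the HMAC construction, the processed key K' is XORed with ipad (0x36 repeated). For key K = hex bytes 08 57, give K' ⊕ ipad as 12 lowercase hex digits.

3e6136363636

Key hex bytes 08 57 is 2 bytes ≤ B = 6; zero-pad to 6 bytes: K' = 08 57 00 00 00 00.
XOR each byte with 0x36: 08⊕36=3e, 57⊕36=61, 00⊕36=36, 00⊕36=36, 00⊕36=36, 00⊕36=36.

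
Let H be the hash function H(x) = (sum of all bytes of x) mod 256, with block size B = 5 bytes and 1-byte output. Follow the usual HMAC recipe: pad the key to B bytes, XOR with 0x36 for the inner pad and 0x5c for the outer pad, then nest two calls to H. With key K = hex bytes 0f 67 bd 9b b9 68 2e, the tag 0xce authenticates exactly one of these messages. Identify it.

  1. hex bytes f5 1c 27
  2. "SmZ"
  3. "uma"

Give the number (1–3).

2

Key hex bytes 0f 67 bd 9b b9 68 2e is 7 bytes > B = 5, so hash it first: H(key) = 1d, then zero-pad to 5 bytes: K' = 1d 00 00 00 00.
K' ⊕ ipad = 2b 36 36 36 36; K' ⊕ opad = 41 5c 5c 5c 5c.
m1: inner = H(2b 36 36 36 36 f5 1c 27) = 3b; tag = H(41 5c 5c 5c 5c 3b) = ec
m2: inner = H(2b 36 36 36 36 53 6d 5a) = 1d; tag = H(41 5c 5c 5c 5c 1d) = ce ← matches
m3: inner = H(2b 36 36 36 36 75 6d 61) = 46; tag = H(41 5c 5c 5c 5c 46) = f7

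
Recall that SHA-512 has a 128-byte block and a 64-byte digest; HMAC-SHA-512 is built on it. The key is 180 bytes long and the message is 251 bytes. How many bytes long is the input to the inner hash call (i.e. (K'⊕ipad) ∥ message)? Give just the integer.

Key is 180 > 128 bytes, so it is hashed to 64 bytes then zero-padded to 128: |K'| = 128.
Inner input = (K'⊕ipad) ∥ m → 128 + 251 = 379 bytes.

379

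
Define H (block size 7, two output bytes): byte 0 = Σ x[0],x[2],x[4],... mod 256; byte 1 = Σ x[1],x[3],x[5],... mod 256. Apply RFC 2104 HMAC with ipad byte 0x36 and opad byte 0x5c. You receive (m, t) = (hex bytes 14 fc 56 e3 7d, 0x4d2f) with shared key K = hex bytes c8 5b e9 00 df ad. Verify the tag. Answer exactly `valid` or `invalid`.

valid

Key hex bytes c8 5b e9 00 df ad is 6 bytes ≤ B = 7; zero-pad to 7 bytes: K' = c8 5b e9 00 df ad 00.
K' ⊕ ipad = fe 6d df 36 e9 9b 36; K' ⊕ opad = 94 07 b5 5c 83 f1 5c.
Inner hash: even-index sum = 1243 mod 256 = 219; odd-index sum = 549 mod 256 = 37 → db 25.
Outer hash (recomputed tag): even-index sum = 589 mod 256 = 77; odd-index sum = 559 mod 256 = 47 → 4d 2f.
Recomputed tag = 4d2f; claimed = 4d2f → match.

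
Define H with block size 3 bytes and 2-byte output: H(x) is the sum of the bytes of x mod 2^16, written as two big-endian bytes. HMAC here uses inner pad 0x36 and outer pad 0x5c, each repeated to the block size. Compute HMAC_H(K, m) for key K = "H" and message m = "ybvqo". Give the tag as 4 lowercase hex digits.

00ea

Key "H" = 48 is 1 byte ≤ B = 3; zero-pad to 3 bytes: K' = 48 00 00.
K' ⊕ ipad = 7e 36 36.  K' ⊕ opad = 14 5c 5c.
Inner input = (K'⊕ipad) ∥ m = 7e 36 36 ∥ 79 62 76 71 6f.
Inner hash: sum = 126+54+54+121+98+118+113+111 = 795 → 03 1b.
Outer input = (K'⊕opad) ∥ inner = 14 5c 5c ∥ 03 1b.
Outer hash (tag): sum = 20+92+92+3+27 = 234 → 00 ea.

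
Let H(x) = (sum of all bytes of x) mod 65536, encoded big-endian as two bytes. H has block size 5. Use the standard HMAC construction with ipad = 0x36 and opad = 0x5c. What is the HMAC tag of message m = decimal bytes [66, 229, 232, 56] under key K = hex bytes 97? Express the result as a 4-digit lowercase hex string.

02fe

Key hex bytes 97 is 1 byte ≤ B = 5; zero-pad to 5 bytes: K' = 97 00 00 00 00.
K' ⊕ ipad = a1 36 36 36 36.  K' ⊕ opad = cb 5c 5c 5c 5c.
Inner input = (K'⊕ipad) ∥ m = a1 36 36 36 36 ∥ 42 e5 e8 38.
Inner hash: sum = 161+54+54+54+54+66+229+232+56 = 960 → 03 c0.
Outer input = (K'⊕opad) ∥ inner = cb 5c 5c 5c 5c ∥ 03 c0.
Outer hash (tag): sum = 203+92+92+92+92+3+192 = 766 → 02 fe.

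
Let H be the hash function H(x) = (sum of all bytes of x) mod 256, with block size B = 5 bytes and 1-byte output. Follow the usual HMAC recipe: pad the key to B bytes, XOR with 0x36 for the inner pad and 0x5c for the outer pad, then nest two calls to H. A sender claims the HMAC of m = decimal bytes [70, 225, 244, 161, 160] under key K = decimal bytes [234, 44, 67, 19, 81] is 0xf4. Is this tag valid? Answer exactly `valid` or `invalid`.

valid

Key decimal bytes [234, 44, 67, 19, 81] = ea 2c 43 13 51 is exactly B = 5 bytes: K' = ea 2c 43 13 51.
K' ⊕ ipad = dc 1a 75 25 67; K' ⊕ opad = b6 70 1f 4f 0d.
Inner hash: sum = 220+26+117+37+103+70+225+244+161+160 = 1363; mod 256 = 83 → 53.
Outer hash (recomputed tag): sum = 182+112+31+79+13+83 = 500; mod 256 = 244 → f4.
Recomputed tag = f4; claimed = f4 → match.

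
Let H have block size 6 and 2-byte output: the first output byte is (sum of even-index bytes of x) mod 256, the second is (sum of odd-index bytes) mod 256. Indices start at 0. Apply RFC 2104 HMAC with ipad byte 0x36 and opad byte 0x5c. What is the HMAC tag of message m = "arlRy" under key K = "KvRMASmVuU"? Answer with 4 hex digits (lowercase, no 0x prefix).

fc7c

Key "KvRMASmVuU" = 4b 76 52 4d 41 53 6d 56 75 55 is 10 bytes > B = 6, so hash it first: H(key) = c0 c1, then zero-pad to 6 bytes: K' = c0 c1 00 00 00 00.
K' ⊕ ipad = f6 f7 36 36 36 36.  K' ⊕ opad = 9c 9d 5c 5c 5c 5c.
Inner input = (K'⊕ipad) ∥ m = f6 f7 36 36 36 36 ∥ 61 72 6c 52 79.
Inner hash: even-index sum = 680 mod 256 = 168; odd-index sum = 551 mod 256 = 39 → a8 27.
Outer input = (K'⊕opad) ∥ inner = 9c 9d 5c 5c 5c 5c ∥ a8 27.
Outer hash (tag): even-index sum = 508 mod 256 = 252; odd-index sum = 380 mod 256 = 124 → fc 7c.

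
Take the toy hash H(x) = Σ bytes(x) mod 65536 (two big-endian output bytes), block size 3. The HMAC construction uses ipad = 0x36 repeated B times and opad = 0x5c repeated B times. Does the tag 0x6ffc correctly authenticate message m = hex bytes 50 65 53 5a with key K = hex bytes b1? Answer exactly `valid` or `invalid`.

invalid

Key hex bytes b1 is 1 byte ≤ B = 3; zero-pad to 3 bytes: K' = b1 00 00.
K' ⊕ ipad = 87 36 36; K' ⊕ opad = ed 5c 5c.
Inner hash: sum = 135+54+54+80+101+83+90 = 597 → 02 55.
Outer hash (recomputed tag): sum = 237+92+92+2+85 = 508 → 01 fc.
Recomputed tag = 01fc; claimed = 6ffc → mismatch.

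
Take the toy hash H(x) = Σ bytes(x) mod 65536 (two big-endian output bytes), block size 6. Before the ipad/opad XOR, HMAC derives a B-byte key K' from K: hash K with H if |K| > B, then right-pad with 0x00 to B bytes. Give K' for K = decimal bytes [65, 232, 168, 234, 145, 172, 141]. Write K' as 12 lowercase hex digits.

|K| = 7 > B = 6, so first hash the key.
H(K): sum = 65+232+168+234+145+172+141 = 1157 → 04 85.
Zero-pad H(K) = 04 85 to 6 bytes: K' = 04 85 00 00 00 00.

048500000000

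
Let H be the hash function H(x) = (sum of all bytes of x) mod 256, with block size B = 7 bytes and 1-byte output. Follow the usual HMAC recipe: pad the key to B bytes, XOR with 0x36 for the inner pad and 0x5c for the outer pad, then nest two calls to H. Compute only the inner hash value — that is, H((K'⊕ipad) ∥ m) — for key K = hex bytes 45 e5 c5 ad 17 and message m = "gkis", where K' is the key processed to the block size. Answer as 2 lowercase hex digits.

Key hex bytes 45 e5 c5 ad 17 is 5 bytes ≤ B = 7; zero-pad to 7 bytes: K' = 45 e5 c5 ad 17 00 00.
K' ⊕ ipad = 73 d3 f3 9b 21 36 36.
Inner input = 73 d3 f3 9b 21 36 36 ∥ 67 6b 69 73.
Inner hash: sum = 115+211+243+155+33+54+54+103+107+105+115 = 1295; mod 256 = 15 → 0f.

0f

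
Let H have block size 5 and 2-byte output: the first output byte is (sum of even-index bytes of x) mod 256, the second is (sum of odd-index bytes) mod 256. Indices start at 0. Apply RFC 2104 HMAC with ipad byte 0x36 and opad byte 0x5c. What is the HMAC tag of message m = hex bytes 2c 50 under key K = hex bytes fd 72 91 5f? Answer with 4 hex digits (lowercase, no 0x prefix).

a329

Key hex bytes fd 72 91 5f is 4 bytes ≤ B = 5; zero-pad to 5 bytes: K' = fd 72 91 5f 00.
K' ⊕ ipad = cb 44 a7 69 36.  K' ⊕ opad = a1 2e cd 03 5c.
Inner input = (K'⊕ipad) ∥ m = cb 44 a7 69 36 ∥ 2c 50.
Inner hash: even-index sum = 504 mod 256 = 248; odd-index sum = 217 mod 256 = 217 → f8 d9.
Outer input = (K'⊕opad) ∥ inner = a1 2e cd 03 5c ∥ f8 d9.
Outer hash (tag): even-index sum = 675 mod 256 = 163; odd-index sum = 297 mod 256 = 41 → a3 29.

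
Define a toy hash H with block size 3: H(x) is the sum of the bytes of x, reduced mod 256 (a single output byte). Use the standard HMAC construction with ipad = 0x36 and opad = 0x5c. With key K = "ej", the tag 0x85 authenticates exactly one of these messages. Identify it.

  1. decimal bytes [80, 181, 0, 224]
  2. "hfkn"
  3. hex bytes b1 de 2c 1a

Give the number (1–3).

3

Key "ej" = 65 6a is 2 bytes ≤ B = 3; zero-pad to 3 bytes: K' = 65 6a 00.
K' ⊕ ipad = 53 5c 36; K' ⊕ opad = 39 36 5c.
m1: inner = H(53 5c 36 50 b5 00 e0) = ca; tag = H(39 36 5c ca) = 95
m2: inner = H(53 5c 36 68 66 6b 6e) = 8c; tag = H(39 36 5c 8c) = 57
m3: inner = H(53 5c 36 b1 de 2c 1a) = ba; tag = H(39 36 5c ba) = 85 ← matches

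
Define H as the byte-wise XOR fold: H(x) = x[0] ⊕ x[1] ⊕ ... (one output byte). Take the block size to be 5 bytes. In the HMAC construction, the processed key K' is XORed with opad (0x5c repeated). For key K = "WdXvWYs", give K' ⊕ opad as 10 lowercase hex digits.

Key "WdXvWYs" = 57 64 58 76 57 59 73 is 7 bytes > B = 5, so hash it first: H(key) = 60, then zero-pad to 5 bytes: K' = 60 00 00 00 00.
XOR each byte with 0x5c: 60⊕5c=3c, 00⊕5c=5c, 00⊕5c=5c, 00⊕5c=5c, 00⊕5c=5c.

3c5c5c5c5c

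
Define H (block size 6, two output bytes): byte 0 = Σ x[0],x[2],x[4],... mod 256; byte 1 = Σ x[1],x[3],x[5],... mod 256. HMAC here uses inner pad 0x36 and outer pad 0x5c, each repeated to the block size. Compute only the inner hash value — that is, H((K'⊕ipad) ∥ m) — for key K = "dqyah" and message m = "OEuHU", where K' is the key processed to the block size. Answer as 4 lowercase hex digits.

1861

Key "dqyah" = 64 71 79 61 68 is 5 bytes ≤ B = 6; zero-pad to 6 bytes: K' = 64 71 79 61 68 00.
K' ⊕ ipad = 52 47 4f 57 5e 36.
Inner input = 52 47 4f 57 5e 36 ∥ 4f 45 75 48 55.
Inner hash: even-index sum = 536 mod 256 = 24; odd-index sum = 353 mod 256 = 97 → 18 61.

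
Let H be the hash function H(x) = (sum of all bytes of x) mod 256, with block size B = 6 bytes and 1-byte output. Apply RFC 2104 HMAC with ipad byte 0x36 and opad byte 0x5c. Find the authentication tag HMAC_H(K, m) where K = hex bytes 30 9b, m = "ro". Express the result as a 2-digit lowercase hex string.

Key hex bytes 30 9b is 2 bytes ≤ B = 6; zero-pad to 6 bytes: K' = 30 9b 00 00 00 00.
K' ⊕ ipad = 06 ad 36 36 36 36.  K' ⊕ opad = 6c c7 5c 5c 5c 5c.
Inner input = (K'⊕ipad) ∥ m = 06 ad 36 36 36 36 ∥ 72 6f.
Inner hash: sum = 6+173+54+54+54+54+114+111 = 620; mod 256 = 108 → 6c.
Outer input = (K'⊕opad) ∥ inner = 6c c7 5c 5c 5c 5c ∥ 6c.
Outer hash (tag): sum = 108+199+92+92+92+92+108 = 783; mod 256 = 15 → 0f.

0f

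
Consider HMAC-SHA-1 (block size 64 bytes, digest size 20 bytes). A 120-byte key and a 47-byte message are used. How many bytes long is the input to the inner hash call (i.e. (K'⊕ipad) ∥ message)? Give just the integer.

Key is 120 > 64 bytes, so it is hashed to 20 bytes then zero-padded to 64: |K'| = 64.
Inner input = (K'⊕ipad) ∥ m → 64 + 47 = 111 bytes.

111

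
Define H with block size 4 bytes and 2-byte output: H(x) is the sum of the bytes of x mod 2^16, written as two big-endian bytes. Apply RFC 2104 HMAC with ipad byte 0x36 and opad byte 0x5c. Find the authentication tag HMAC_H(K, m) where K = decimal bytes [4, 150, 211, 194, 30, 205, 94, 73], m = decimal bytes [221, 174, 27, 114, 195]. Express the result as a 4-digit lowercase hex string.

022b

Key decimal bytes [4, 150, 211, 194, 30, 205, 94, 73] = 04 96 d3 c2 1e cd 5e 49 is 8 bytes > B = 4, so hash it first: H(key) = 03 c1, then zero-pad to 4 bytes: K' = 03 c1 00 00.
K' ⊕ ipad = 35 f7 36 36.  K' ⊕ opad = 5f 9d 5c 5c.
Inner input = (K'⊕ipad) ∥ m = 35 f7 36 36 ∥ dd ae 1b 72 c3.
Inner hash: sum = 53+247+54+54+221+174+27+114+195 = 1139 → 04 73.
Outer input = (K'⊕opad) ∥ inner = 5f 9d 5c 5c ∥ 04 73.
Outer hash (tag): sum = 95+157+92+92+4+115 = 555 → 02 2b.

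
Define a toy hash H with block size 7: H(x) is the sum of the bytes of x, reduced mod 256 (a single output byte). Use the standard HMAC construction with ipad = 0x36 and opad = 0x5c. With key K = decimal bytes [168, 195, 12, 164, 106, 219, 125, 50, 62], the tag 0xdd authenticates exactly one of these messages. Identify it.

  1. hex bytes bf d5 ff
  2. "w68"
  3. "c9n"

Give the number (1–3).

2

Key decimal bytes [168, 195, 12, 164, 106, 219, 125, 50, 62] = a8 c3 0c a4 6a db 7d 32 3e is 9 bytes > B = 7, so hash it first: H(key) = 4d, then zero-pad to 7 bytes: K' = 4d 00 00 00 00 00 00.
K' ⊕ ipad = 7b 36 36 36 36 36 36; K' ⊕ opad = 11 5c 5c 5c 5c 5c 5c.
m1: inner = H(7b 36 36 36 36 36 36 bf d5 ff) = 52; tag = H(11 5c 5c 5c 5c 5c 5c 52) = 8b
m2: inner = H(7b 36 36 36 36 36 36 77 36 38) = a4; tag = H(11 5c 5c 5c 5c 5c 5c a4) = dd ← matches
m3: inner = H(7b 36 36 36 36 36 36 63 39 6e) = c9; tag = H(11 5c 5c 5c 5c 5c 5c c9) = 02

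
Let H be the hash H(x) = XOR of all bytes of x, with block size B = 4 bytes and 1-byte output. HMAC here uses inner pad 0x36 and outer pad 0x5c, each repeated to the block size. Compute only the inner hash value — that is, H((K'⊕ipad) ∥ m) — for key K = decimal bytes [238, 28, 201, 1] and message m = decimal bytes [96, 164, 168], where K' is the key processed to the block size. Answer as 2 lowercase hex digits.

Key decimal bytes [238, 28, 201, 1] = ee 1c c9 01 is exactly B = 4 bytes: K' = ee 1c c9 01.
K' ⊕ ipad = d8 2a ff 37.
Inner input = d8 2a ff 37 ∥ 60 a4 a8.
Inner hash: XOR d8⊕2a⊕ff⊕37⊕60⊕a4⊕a8 = 56.

56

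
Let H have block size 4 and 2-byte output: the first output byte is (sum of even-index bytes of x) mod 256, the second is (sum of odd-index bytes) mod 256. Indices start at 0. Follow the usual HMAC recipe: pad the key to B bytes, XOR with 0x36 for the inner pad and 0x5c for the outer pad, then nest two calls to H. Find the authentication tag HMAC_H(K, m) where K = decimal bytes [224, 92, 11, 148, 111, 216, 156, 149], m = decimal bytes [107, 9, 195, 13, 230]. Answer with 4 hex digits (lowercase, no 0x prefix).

Key decimal bytes [224, 92, 11, 148, 111, 216, 156, 149] = e0 5c 0b 94 6f d8 9c 95 is 8 bytes > B = 4, so hash it first: H(key) = f6 5d, then zero-pad to 4 bytes: K' = f6 5d 00 00.
K' ⊕ ipad = c0 6b 36 36.  K' ⊕ opad = aa 01 5c 5c.
Inner input = (K'⊕ipad) ∥ m = c0 6b 36 36 ∥ 6b 09 c3 0d e6.
Inner hash: even-index sum = 778 mod 256 = 10; odd-index sum = 183 mod 256 = 183 → 0a b7.
Outer input = (K'⊕opad) ∥ inner = aa 01 5c 5c ∥ 0a b7.
Outer hash (tag): even-index sum = 272 mod 256 = 16; odd-index sum = 276 mod 256 = 20 → 10 14.

1014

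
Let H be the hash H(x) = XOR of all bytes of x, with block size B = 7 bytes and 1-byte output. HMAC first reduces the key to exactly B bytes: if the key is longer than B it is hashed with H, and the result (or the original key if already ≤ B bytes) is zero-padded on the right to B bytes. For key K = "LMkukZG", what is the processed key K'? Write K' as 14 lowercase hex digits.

Key "LMkukZG" = 4c 4d 6b 75 6b 5a 47 is exactly B = 7 bytes: K' = 4c 4d 6b 75 6b 5a 47.

4c4d6b756b5a47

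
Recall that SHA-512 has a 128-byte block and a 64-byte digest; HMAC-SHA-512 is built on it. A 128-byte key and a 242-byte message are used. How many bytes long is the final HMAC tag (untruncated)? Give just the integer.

64

The tag is one SHA-512 digest: 64 bytes.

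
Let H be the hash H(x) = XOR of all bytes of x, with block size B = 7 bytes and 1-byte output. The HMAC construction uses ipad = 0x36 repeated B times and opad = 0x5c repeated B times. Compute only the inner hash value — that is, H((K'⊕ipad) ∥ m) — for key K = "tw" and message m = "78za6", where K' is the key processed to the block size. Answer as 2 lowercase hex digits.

17

Key "tw" = 74 77 is 2 bytes ≤ B = 7; zero-pad to 7 bytes: K' = 74 77 00 00 00 00 00.
K' ⊕ ipad = 42 41 36 36 36 36 36.
Inner input = 42 41 36 36 36 36 36 ∥ 37 38 7a 61 36.
Inner hash: XOR 42⊕41⊕36⊕36⊕36⊕36⊕36⊕37⊕38⊕7a⊕61⊕36 = 17.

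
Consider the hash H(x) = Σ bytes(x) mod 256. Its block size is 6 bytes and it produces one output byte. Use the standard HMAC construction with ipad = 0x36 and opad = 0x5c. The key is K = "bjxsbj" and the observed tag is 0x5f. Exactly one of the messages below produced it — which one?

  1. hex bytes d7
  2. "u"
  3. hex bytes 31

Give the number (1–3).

Key "bjxsbj" = 62 6a 78 73 62 6a is exactly B = 6 bytes: K' = 62 6a 78 73 62 6a.
K' ⊕ ipad = 54 5c 4e 45 54 5c; K' ⊕ opad = 3e 36 24 2f 3e 36.
m1: inner = H(54 5c 4e 45 54 5c d7) = ca; tag = H(3e 36 24 2f 3e 36 ca) = 05
m2: inner = H(54 5c 4e 45 54 5c 75) = 68; tag = H(3e 36 24 2f 3e 36 68) = a3
m3: inner = H(54 5c 4e 45 54 5c 31) = 24; tag = H(3e 36 24 2f 3e 36 24) = 5f ← matches

3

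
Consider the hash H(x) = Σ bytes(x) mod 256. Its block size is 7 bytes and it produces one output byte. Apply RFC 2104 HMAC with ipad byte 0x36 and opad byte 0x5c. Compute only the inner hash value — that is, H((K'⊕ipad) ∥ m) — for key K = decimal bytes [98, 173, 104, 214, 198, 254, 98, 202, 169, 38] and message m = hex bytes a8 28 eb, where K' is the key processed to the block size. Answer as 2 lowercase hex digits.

39

Key decimal bytes [98, 173, 104, 214, 198, 254, 98, 202, 169, 38] = 62 ad 68 d6 c6 fe 62 ca a9 26 is 10 bytes > B = 7, so hash it first: H(key) = 0c, then zero-pad to 7 bytes: K' = 0c 00 00 00 00 00 00.
K' ⊕ ipad = 3a 36 36 36 36 36 36.
Inner input = 3a 36 36 36 36 36 36 ∥ a8 28 eb.
Inner hash: sum = 58+54+54+54+54+54+54+168+40+235 = 825; mod 256 = 57 → 39.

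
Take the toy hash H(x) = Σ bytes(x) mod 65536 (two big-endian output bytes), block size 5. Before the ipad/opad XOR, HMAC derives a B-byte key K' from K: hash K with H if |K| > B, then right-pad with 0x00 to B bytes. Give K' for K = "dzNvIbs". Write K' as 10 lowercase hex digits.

02c0000000

|K| = 7 > B = 5, so first hash the key.
H(K): sum = 100+122+78+118+73+98+115 = 704 → 02 c0.
Zero-pad H(K) = 02 c0 to 5 bytes: K' = 02 c0 00 00 00.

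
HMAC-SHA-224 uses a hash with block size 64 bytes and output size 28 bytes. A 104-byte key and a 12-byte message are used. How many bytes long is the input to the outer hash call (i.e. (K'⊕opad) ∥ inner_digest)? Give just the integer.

92

Key is 104 > 64 bytes, so it is hashed to 28 bytes then zero-padded to 64: |K'| = 64.
Outer input = (K'⊕opad) ∥ H(inner) → 64 + 28 = 92 bytes.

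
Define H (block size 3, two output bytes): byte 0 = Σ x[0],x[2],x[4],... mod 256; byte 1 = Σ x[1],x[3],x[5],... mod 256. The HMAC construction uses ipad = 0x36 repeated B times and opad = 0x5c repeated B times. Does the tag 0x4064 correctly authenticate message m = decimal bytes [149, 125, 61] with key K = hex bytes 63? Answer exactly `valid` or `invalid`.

Key hex bytes 63 is 1 byte ≤ B = 3; zero-pad to 3 bytes: K' = 63 00 00.
K' ⊕ ipad = 55 36 36; K' ⊕ opad = 3f 5c 5c.
Inner hash: even-index sum = 264 mod 256 = 8; odd-index sum = 264 mod 256 = 8 → 08 08.
Outer hash (recomputed tag): even-index sum = 163 mod 256 = 163; odd-index sum = 100 mod 256 = 100 → a3 64.
Recomputed tag = a364; claimed = 4064 → mismatch.

invalid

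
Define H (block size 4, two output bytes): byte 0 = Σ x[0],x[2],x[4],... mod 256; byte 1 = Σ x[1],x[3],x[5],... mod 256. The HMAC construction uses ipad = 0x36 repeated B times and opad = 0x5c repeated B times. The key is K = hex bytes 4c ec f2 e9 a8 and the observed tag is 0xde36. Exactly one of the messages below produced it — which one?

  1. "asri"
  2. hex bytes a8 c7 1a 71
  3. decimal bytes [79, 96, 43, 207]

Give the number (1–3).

2

Key hex bytes 4c ec f2 e9 a8 is 5 bytes > B = 4, so hash it first: H(key) = e6 d5, then zero-pad to 4 bytes: K' = e6 d5 00 00.
K' ⊕ ipad = d0 e3 36 36; K' ⊕ opad = ba 89 5c 5c.
m1: inner = H(d0 e3 36 36 61 73 72 69) = d9 f5; tag = H(ba 89 5c 5c d9 f5) = efda
m2: inner = H(d0 e3 36 36 a8 c7 1a 71) = c8 51; tag = H(ba 89 5c 5c c8 51) = de36 ← matches
m3: inner = H(d0 e3 36 36 4f 60 2b cf) = 80 48; tag = H(ba 89 5c 5c 80 48) = 962d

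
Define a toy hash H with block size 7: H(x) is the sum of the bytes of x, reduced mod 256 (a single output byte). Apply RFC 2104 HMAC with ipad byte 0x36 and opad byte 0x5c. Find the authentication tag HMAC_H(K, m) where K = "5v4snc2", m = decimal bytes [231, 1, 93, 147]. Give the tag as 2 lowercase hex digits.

Key "5v4snc2" = 35 76 34 73 6e 63 32 is exactly B = 7 bytes: K' = 35 76 34 73 6e 63 32.
K' ⊕ ipad = 03 40 02 45 58 55 04.  K' ⊕ opad = 69 2a 68 2f 32 3f 6e.
Inner input = (K'⊕ipad) ∥ m = 03 40 02 45 58 55 04 ∥ e7 01 5d 93.
Inner hash: sum = 3+64+2+69+88+85+4+231+1+93+147 = 787; mod 256 = 19 → 13.
Outer input = (K'⊕opad) ∥ inner = 69 2a 68 2f 32 3f 6e ∥ 13.
Outer hash (tag): sum = 105+42+104+47+50+63+110+19 = 540; mod 256 = 28 → 1c.

1c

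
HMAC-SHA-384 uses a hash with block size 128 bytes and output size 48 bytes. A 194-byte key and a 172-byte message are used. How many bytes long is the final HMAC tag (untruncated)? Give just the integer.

The tag is one SHA-384 digest: 48 bytes.

48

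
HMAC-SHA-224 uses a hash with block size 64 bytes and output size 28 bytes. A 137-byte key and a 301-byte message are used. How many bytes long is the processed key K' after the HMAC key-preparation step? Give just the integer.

Key is 137 > 64 bytes, so it is hashed to 28 bytes then zero-padded to 64: |K'| = 64.

64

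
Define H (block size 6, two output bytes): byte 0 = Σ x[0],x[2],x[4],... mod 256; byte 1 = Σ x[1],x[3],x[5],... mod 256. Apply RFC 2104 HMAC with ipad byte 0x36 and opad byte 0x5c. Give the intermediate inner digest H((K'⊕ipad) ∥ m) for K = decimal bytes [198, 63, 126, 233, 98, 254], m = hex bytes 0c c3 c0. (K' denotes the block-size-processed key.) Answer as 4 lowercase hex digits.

5873

Key decimal bytes [198, 63, 126, 233, 98, 254] = c6 3f 7e e9 62 fe is exactly B = 6 bytes: K' = c6 3f 7e e9 62 fe.
K' ⊕ ipad = f0 09 48 df 54 c8.
Inner input = f0 09 48 df 54 c8 ∥ 0c c3 c0.
Inner hash: even-index sum = 600 mod 256 = 88; odd-index sum = 627 mod 256 = 115 → 58 73.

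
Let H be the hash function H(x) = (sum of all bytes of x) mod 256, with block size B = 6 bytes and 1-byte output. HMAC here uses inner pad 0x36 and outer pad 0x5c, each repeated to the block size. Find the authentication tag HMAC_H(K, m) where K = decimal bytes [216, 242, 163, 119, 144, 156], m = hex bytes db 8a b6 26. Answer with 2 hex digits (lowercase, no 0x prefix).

Key decimal bytes [216, 242, 163, 119, 144, 156] = d8 f2 a3 77 90 9c is exactly B = 6 bytes: K' = d8 f2 a3 77 90 9c.
K' ⊕ ipad = ee c4 95 41 a6 aa.  K' ⊕ opad = 84 ae ff 2b cc c0.
Inner input = (K'⊕ipad) ∥ m = ee c4 95 41 a6 aa ∥ db 8a b6 26.
Inner hash: sum = 238+196+149+65+166+170+219+138+182+38 = 1561; mod 256 = 25 → 19.
Outer input = (K'⊕opad) ∥ inner = 84 ae ff 2b cc c0 ∥ 19.
Outer hash (tag): sum = 132+174+255+43+204+192+25 = 1025; mod 256 = 1 → 01.

01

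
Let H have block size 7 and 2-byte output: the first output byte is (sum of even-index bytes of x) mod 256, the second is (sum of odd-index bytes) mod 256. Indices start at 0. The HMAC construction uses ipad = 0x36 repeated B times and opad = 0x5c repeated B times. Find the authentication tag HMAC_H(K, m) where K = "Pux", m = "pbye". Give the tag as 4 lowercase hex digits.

80c8

Key "Pux" = 50 75 78 is 3 bytes ≤ B = 7; zero-pad to 7 bytes: K' = 50 75 78 00 00 00 00.
K' ⊕ ipad = 66 43 4e 36 36 36 36.  K' ⊕ opad = 0c 29 24 5c 5c 5c 5c.
Inner input = (K'⊕ipad) ∥ m = 66 43 4e 36 36 36 36 ∥ 70 62 79 65.
Inner hash: even-index sum = 487 mod 256 = 231; odd-index sum = 408 mod 256 = 152 → e7 98.
Outer input = (K'⊕opad) ∥ inner = 0c 29 24 5c 5c 5c 5c ∥ e7 98.
Outer hash (tag): even-index sum = 384 mod 256 = 128; odd-index sum = 456 mod 256 = 200 → 80 c8.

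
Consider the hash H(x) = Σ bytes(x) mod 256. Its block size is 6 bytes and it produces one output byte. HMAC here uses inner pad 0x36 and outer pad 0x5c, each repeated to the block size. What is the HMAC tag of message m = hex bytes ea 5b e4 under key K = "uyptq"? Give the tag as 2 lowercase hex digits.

Key "uyptq" = 75 79 70 74 71 is 5 bytes ≤ B = 6; zero-pad to 6 bytes: K' = 75 79 70 74 71 00.
K' ⊕ ipad = 43 4f 46 42 47 36.  K' ⊕ opad = 29 25 2c 28 2d 5c.
Inner input = (K'⊕ipad) ∥ m = 43 4f 46 42 47 36 ∥ ea 5b e4.
Inner hash: sum = 67+79+70+66+71+54+234+91+228 = 960; mod 256 = 192 → c0.
Outer input = (K'⊕opad) ∥ inner = 29 25 2c 28 2d 5c ∥ c0.
Outer hash (tag): sum = 41+37+44+40+45+92+192 = 491; mod 256 = 235 → eb.

eb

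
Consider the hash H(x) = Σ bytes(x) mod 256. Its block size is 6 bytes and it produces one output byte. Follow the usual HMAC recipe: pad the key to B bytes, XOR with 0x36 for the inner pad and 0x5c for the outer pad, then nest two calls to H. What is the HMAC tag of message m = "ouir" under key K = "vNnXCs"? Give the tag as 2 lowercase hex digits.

b7

Key "vNnXCs" = 76 4e 6e 58 43 73 is exactly B = 6 bytes: K' = 76 4e 6e 58 43 73.
K' ⊕ ipad = 40 78 58 6e 75 45.  K' ⊕ opad = 2a 12 32 04 1f 2f.
Inner input = (K'⊕ipad) ∥ m = 40 78 58 6e 75 45 ∥ 6f 75 69 72.
Inner hash: sum = 64+120+88+110+117+69+111+117+105+114 = 1015; mod 256 = 247 → f7.
Outer input = (K'⊕opad) ∥ inner = 2a 12 32 04 1f 2f ∥ f7.
Outer hash (tag): sum = 42+18+50+4+31+47+247 = 439; mod 256 = 183 → b7.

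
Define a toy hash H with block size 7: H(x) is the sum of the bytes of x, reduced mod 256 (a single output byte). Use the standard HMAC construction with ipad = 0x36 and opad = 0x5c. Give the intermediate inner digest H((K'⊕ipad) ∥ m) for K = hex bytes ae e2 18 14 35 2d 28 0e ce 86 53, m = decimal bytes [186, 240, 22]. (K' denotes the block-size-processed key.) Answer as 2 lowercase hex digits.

Key hex bytes ae e2 18 14 35 2d 28 0e ce 86 53 is 11 bytes > B = 7, so hash it first: H(key) = fb, then zero-pad to 7 bytes: K' = fb 00 00 00 00 00 00.
K' ⊕ ipad = cd 36 36 36 36 36 36.
Inner input = cd 36 36 36 36 36 36 ∥ ba f0 16.
Inner hash: sum = 205+54+54+54+54+54+54+186+240+22 = 977; mod 256 = 209 → d1.

d1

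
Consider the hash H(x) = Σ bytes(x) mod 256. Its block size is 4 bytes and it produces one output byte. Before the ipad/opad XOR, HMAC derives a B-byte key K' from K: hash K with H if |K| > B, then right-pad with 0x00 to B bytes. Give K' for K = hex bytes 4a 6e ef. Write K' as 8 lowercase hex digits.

4a6eef00

Key hex bytes 4a 6e ef is 3 bytes ≤ B = 4; zero-pad to 4 bytes: K' = 4a 6e ef 00.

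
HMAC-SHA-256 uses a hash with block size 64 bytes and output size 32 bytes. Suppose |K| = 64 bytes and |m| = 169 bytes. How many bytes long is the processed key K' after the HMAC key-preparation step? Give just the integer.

Key is 64 ≤ 64 bytes, zero-padded: |K'| = 64.

64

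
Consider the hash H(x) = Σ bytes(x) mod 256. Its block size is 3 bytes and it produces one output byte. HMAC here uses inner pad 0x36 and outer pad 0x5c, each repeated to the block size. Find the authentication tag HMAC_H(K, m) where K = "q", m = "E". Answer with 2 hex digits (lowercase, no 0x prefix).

Key "q" = 71 is 1 byte ≤ B = 3; zero-pad to 3 bytes: K' = 71 00 00.
K' ⊕ ipad = 47 36 36.  K' ⊕ opad = 2d 5c 5c.
Inner input = (K'⊕ipad) ∥ m = 47 36 36 ∥ 45.
Inner hash: sum = 71+54+54+69 = 248 → f8.
Outer input = (K'⊕opad) ∥ inner = 2d 5c 5c ∥ f8.
Outer hash (tag): sum = 45+92+92+248 = 477; mod 256 = 221 → dd.

dd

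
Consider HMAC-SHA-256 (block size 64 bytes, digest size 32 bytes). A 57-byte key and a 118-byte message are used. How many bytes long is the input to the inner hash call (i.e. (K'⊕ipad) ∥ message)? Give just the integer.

182

Key is 57 ≤ 64 bytes, zero-padded: |K'| = 64.
Inner input = (K'⊕ipad) ∥ m → 64 + 118 = 182 bytes.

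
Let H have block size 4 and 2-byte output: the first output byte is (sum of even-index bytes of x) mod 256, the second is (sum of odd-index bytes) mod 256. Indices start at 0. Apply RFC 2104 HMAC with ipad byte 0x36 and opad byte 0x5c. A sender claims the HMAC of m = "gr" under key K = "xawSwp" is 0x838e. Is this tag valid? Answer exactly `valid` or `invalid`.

Key "xawSwp" = 78 61 77 53 77 70 is 6 bytes > B = 4, so hash it first: H(key) = 66 24, then zero-pad to 4 bytes: K' = 66 24 00 00.
K' ⊕ ipad = 50 12 36 36; K' ⊕ opad = 3a 78 5c 5c.
Inner hash: even-index sum = 237 mod 256 = 237; odd-index sum = 186 mod 256 = 186 → ed ba.
Outer hash (recomputed tag): even-index sum = 387 mod 256 = 131; odd-index sum = 398 mod 256 = 142 → 83 8e.
Recomputed tag = 838e; claimed = 838e → match.

valid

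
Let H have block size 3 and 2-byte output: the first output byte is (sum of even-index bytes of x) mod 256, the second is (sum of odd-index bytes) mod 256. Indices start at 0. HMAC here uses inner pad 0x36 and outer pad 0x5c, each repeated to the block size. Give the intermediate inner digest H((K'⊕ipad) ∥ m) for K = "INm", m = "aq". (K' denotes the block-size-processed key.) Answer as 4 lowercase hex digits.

Key "INm" = 49 4e 6d is exactly B = 3 bytes: K' = 49 4e 6d.
K' ⊕ ipad = 7f 78 5b.
Inner input = 7f 78 5b ∥ 61 71.
Inner hash: even-index sum = 331 mod 256 = 75; odd-index sum = 217 mod 256 = 217 → 4b d9.

4bd9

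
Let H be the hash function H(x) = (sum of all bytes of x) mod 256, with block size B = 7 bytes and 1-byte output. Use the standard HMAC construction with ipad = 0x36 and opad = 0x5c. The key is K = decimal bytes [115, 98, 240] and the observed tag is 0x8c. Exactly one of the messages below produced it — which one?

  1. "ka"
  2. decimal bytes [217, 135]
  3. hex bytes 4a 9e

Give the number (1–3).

1

Key decimal bytes [115, 98, 240] = 73 62 f0 is 3 bytes ≤ B = 7; zero-pad to 7 bytes: K' = 73 62 f0 00 00 00 00.
K' ⊕ ipad = 45 54 c6 36 36 36 36; K' ⊕ opad = 2f 3e ac 5c 5c 5c 5c.
m1: inner = H(45 54 c6 36 36 36 36 6b 61) = 03; tag = H(2f 3e ac 5c 5c 5c 5c 03) = 8c ← matches
m2: inner = H(45 54 c6 36 36 36 36 d9 87) = 97; tag = H(2f 3e ac 5c 5c 5c 5c 97) = 20
m3: inner = H(45 54 c6 36 36 36 36 4a 9e) = 1f; tag = H(2f 3e ac 5c 5c 5c 5c 1f) = a8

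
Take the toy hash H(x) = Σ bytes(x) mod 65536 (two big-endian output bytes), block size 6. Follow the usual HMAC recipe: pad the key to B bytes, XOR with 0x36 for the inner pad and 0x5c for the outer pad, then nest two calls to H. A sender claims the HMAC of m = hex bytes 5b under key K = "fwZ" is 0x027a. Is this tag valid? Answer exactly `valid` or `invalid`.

Key "fwZ" = 66 77 5a is 3 bytes ≤ B = 6; zero-pad to 6 bytes: K' = 66 77 5a 00 00 00.
K' ⊕ ipad = 50 41 6c 36 36 36; K' ⊕ opad = 3a 2b 06 5c 5c 5c.
Inner hash: sum = 80+65+108+54+54+54+91 = 506 → 01 fa.
Outer hash (recomputed tag): sum = 58+43+6+92+92+92+1+250 = 634 → 02 7a.
Recomputed tag = 027a; claimed = 027a → match.

valid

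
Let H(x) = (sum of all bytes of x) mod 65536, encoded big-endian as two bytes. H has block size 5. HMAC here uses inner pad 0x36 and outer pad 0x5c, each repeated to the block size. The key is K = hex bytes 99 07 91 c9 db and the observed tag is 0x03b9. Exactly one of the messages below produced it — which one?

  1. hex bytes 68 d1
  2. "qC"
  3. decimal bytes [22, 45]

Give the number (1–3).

1

Key hex bytes 99 07 91 c9 db is exactly B = 5 bytes: K' = 99 07 91 c9 db.
K' ⊕ ipad = af 31 a7 ff ed; K' ⊕ opad = c5 5b cd 95 87.
m1: inner = H(af 31 a7 ff ed 68 d1) = 04 ac; tag = H(c5 5b cd 95 87 04 ac) = 03b9 ← matches
m2: inner = H(af 31 a7 ff ed 71 43) = 04 27; tag = H(c5 5b cd 95 87 04 27) = 0334
m3: inner = H(af 31 a7 ff ed 16 2d) = 03 b6; tag = H(c5 5b cd 95 87 03 b6) = 03c2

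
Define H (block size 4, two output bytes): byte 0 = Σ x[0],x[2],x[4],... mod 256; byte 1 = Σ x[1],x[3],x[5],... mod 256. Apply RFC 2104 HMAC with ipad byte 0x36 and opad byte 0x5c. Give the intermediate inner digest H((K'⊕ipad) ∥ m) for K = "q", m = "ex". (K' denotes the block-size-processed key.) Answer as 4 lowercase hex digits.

e2e4

Key "q" = 71 is 1 byte ≤ B = 4; zero-pad to 4 bytes: K' = 71 00 00 00.
K' ⊕ ipad = 47 36 36 36.
Inner input = 47 36 36 36 ∥ 65 78.
Inner hash: even-index sum = 226 mod 256 = 226; odd-index sum = 228 mod 256 = 228 → e2 e4.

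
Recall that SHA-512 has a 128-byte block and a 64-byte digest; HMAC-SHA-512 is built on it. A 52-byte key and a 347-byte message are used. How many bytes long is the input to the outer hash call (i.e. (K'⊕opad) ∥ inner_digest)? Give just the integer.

Key is 52 ≤ 128 bytes, zero-padded: |K'| = 128.
Outer input = (K'⊕opad) ∥ H(inner) → 128 + 64 = 192 bytes.

192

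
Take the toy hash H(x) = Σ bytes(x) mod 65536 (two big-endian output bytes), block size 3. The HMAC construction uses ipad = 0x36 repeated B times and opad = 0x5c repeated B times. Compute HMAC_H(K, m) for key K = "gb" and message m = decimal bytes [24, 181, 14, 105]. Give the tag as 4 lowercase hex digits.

Key "gb" = 67 62 is 2 bytes ≤ B = 3; zero-pad to 3 bytes: K' = 67 62 00.
K' ⊕ ipad = 51 54 36.  K' ⊕ opad = 3b 3e 5c.
Inner input = (K'⊕ipad) ∥ m = 51 54 36 ∥ 18 b5 0e 69.
Inner hash: sum = 81+84+54+24+181+14+105 = 543 → 02 1f.
Outer input = (K'⊕opad) ∥ inner = 3b 3e 5c ∥ 02 1f.
Outer hash (tag): sum = 59+62+92+2+31 = 246 → 00 f6.

00f6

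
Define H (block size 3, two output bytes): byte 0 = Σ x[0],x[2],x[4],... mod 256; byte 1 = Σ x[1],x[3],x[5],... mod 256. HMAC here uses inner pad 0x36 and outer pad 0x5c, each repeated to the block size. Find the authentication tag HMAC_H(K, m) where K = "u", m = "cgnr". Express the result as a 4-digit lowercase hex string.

8cae

Key "u" = 75 is 1 byte ≤ B = 3; zero-pad to 3 bytes: K' = 75 00 00.
K' ⊕ ipad = 43 36 36.  K' ⊕ opad = 29 5c 5c.
Inner input = (K'⊕ipad) ∥ m = 43 36 36 ∥ 63 67 6e 72.
Inner hash: even-index sum = 338 mod 256 = 82; odd-index sum = 263 mod 256 = 7 → 52 07.
Outer input = (K'⊕opad) ∥ inner = 29 5c 5c ∥ 52 07.
Outer hash (tag): even-index sum = 140 mod 256 = 140; odd-index sum = 174 mod 256 = 174 → 8c ae.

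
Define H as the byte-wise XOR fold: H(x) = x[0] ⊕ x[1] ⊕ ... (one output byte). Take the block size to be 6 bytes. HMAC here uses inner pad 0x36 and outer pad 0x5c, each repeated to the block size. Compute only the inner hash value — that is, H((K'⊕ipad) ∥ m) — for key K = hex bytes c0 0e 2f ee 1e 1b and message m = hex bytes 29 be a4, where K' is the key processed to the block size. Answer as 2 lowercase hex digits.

39

Key hex bytes c0 0e 2f ee 1e 1b is exactly B = 6 bytes: K' = c0 0e 2f ee 1e 1b.
K' ⊕ ipad = f6 38 19 d8 28 2d.
Inner input = f6 38 19 d8 28 2d ∥ 29 be a4.
Inner hash: XOR f6⊕38⊕19⊕d8⊕28⊕2d⊕29⊕be⊕a4 = 39.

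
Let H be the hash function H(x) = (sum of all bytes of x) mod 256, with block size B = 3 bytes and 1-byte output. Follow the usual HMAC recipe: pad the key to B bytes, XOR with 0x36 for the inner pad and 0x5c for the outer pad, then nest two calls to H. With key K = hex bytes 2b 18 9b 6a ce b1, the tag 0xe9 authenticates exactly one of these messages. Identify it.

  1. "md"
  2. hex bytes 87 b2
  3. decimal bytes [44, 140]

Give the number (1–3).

Key hex bytes 2b 18 9b 6a ce b1 is 6 bytes > B = 3, so hash it first: H(key) = c7, then zero-pad to 3 bytes: K' = c7 00 00.
K' ⊕ ipad = f1 36 36; K' ⊕ opad = 9b 5c 5c.
m1: inner = H(f1 36 36 6d 64) = 2e; tag = H(9b 5c 5c 2e) = 81
m2: inner = H(f1 36 36 87 b2) = 96; tag = H(9b 5c 5c 96) = e9 ← matches
m3: inner = H(f1 36 36 2c 8c) = 15; tag = H(9b 5c 5c 15) = 68

2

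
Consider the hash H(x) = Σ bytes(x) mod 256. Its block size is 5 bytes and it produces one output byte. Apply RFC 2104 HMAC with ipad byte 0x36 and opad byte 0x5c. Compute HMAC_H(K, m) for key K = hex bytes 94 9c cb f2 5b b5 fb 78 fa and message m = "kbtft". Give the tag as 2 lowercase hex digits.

Key hex bytes 94 9c cb f2 5b b5 fb 78 fa is 9 bytes > B = 5, so hash it first: H(key) = 6a, then zero-pad to 5 bytes: K' = 6a 00 00 00 00.
K' ⊕ ipad = 5c 36 36 36 36.  K' ⊕ opad = 36 5c 5c 5c 5c.
Inner input = (K'⊕ipad) ∥ m = 5c 36 36 36 36 ∥ 6b 62 74 66 74.
Inner hash: sum = 92+54+54+54+54+107+98+116+102+116 = 847; mod 256 = 79 → 4f.
Outer input = (K'⊕opad) ∥ inner = 36 5c 5c 5c 5c ∥ 4f.
Outer hash (tag): sum = 54+92+92+92+92+79 = 501; mod 256 = 245 → f5.

f5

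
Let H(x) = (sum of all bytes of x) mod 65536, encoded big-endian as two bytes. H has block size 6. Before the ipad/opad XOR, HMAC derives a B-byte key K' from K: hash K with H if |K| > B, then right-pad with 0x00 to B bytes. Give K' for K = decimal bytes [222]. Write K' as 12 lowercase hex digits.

de0000000000

Key decimal bytes [222] = de is 1 byte ≤ B = 6; zero-pad to 6 bytes: K' = de 00 00 00 00 00.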